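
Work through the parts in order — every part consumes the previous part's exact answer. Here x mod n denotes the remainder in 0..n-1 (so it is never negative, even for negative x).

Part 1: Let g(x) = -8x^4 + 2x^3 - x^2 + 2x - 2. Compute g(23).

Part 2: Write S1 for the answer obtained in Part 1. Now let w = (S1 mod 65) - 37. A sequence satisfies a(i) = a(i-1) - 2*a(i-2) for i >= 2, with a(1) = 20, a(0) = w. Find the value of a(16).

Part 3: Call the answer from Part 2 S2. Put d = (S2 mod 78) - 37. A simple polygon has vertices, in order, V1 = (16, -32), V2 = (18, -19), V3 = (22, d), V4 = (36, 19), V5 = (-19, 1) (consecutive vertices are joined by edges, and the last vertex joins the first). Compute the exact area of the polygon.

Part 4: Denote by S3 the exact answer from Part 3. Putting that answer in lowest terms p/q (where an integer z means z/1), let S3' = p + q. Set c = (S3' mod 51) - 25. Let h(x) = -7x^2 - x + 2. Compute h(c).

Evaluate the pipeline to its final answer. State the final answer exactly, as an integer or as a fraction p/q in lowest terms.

Part 1: -8*(23)^4 + 2*(23)^3 - 1*(23)^2 + 2*(23)^1 - 2 = (-2238728) + (24334) + (-529) + (46) + (-2) = -2214879; answer -2214879
Part 2: S1 = -2214879; w = 24; a(2) = 1*(20) - 2*(24) = -28; iterating: a(2)=-28, a(3)=-68, a(4)=-12, a(5)=124, a(6)=148, a(7)=-100, a(8)=-396, a(9)=-196, a(10)=596, a(11)=988, a(12)=-204, a(13)=-2180, a(14)=-1772, a(15)=2588, a(16)=6132; answer 6132
Part 3: S2 = 6132; d = 11; cross terms: (16*-19 - 18*-32)=272, (18*11 - 22*-19)=616, (22*19 - 36*11)=22, (36*1 - -19*19)=397, (-19*-32 - 16*1)=592; twice the area = |1899| = 1899; area = 1899/2; answer 1899/2
Part 4: S3 = 1899/2; threaded value p + q = 1901; c = -11; -7*(-11)^2 - 1*(-11)^1 + 2 = (-847) + (11) + (2) = -834; answer -834

-834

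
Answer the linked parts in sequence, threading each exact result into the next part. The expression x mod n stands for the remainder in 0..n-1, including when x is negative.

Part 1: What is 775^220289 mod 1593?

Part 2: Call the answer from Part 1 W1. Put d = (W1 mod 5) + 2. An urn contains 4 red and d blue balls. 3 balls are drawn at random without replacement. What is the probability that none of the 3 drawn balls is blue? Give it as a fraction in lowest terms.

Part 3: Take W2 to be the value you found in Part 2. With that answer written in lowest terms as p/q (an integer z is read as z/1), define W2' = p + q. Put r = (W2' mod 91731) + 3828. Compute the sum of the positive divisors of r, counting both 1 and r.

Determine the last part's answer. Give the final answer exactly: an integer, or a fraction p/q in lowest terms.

4104

Part 1: squarings mod 1593: 775^1=775, 775^2=64, 775^4=910, 775^8=1333, 775^16=694, 775^32=550, 775^64=1423, 775^128=226, 775^256=100, 775^512=442, 775^1024=1018, 775^2048=874, 775^4096=829, 775^8192=658, 775^16384=1261, 775^32768=307, 775^65536=262, 775^131072=145; 775^220289 = 775^1 * 775^128 * 775^1024 * 775^2048 * 775^4096 * 775^16384 * 775^65536 * 775^131072 = 1144 (mod 1593); answer 1144
Part 2: W1 = 1144; d = 6; total draws C(10,3) = 120; favorable C(4,3) = 4; P = 1/30; answer 1/30
Part 3: W2 = 1/30; threaded value p + q = 31; r = 3859; 3859 = 17 * 227; sigma = (1 + 17) * (1 + 227) = 18 * 228 = 4104; answer 4104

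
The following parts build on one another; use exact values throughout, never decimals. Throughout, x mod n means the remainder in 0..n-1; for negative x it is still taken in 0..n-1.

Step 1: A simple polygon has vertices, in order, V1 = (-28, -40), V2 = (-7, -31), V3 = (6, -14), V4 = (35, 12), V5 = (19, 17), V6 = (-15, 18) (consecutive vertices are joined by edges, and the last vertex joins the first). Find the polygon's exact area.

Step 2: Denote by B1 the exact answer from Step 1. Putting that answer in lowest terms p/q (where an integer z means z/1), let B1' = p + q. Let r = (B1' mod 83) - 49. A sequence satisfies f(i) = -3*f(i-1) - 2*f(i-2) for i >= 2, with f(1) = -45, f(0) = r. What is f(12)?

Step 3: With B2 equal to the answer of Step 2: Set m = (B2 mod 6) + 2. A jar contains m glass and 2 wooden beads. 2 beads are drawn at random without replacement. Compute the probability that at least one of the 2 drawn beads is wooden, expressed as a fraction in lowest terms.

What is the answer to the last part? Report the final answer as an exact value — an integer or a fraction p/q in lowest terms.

5/12

Step 1: cross terms: (-28*-31 - -7*-40)=588, (-7*-14 - 6*-31)=284, (6*12 - 35*-14)=562, (35*17 - 19*12)=367, (19*18 - -15*17)=597, (-15*-40 - -28*18)=1104; twice the area = |3502| = 3502; area = 1751; answer 1751
Step 2: B1 = 1751; threaded value p + q = 1752; r = -40; f(2) = -3*(-45) - 2*(-40) = 215; iterating: f(2)=215, f(3)=-555, f(4)=1235, f(5)=-2595, f(6)=5315, f(7)=-10755, f(8)=21635, f(9)=-43395, f(10)=86915, f(11)=-173955, f(12)=348035; answer 348035
Step 3: B2 = 348035; m = 7; total draws C(9,2) = 36; complement C(7,2) = 21; favorable 36 - 21 = 15; P = 5/12; answer 5/12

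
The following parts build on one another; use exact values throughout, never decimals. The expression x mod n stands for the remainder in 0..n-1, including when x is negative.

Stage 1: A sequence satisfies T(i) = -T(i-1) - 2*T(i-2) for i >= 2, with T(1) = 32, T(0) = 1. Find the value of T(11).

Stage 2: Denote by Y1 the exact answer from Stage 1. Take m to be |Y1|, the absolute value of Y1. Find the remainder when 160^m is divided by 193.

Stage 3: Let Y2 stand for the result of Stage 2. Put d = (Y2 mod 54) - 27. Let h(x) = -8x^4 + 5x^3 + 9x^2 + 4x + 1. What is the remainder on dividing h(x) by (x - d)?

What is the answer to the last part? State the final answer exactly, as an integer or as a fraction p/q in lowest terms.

-319339

Stage 1: T(2) = -1*(32) - 2*(1) = -34; iterating: T(2)=-34, T(3)=-30, T(4)=98, T(5)=-38, T(6)=-158, T(7)=234, T(8)=82, T(9)=-550, T(10)=386, T(11)=714; answer 714
Stage 2: Y1 = 714; m = 714; squarings mod 193: 160^1=160, 160^2=124, 160^4=129, 160^8=43, 160^16=112, 160^32=192, 160^64=1, 160^128=1, 160^256=1, 160^512=1; 160^714 = 160^2 * 160^8 * 160^64 * 160^128 * 160^512 = 121 (mod 193); answer 121
Stage 3: Y2 = 121; d = -14; remainder = value at the root: -8*(-14)^4 + 5*(-14)^3 + 9*(-14)^2 + 4*(-14)^1 + 1 = (-307328) + (-13720) + (1764) + (-56) + (1) = -319339; answer -319339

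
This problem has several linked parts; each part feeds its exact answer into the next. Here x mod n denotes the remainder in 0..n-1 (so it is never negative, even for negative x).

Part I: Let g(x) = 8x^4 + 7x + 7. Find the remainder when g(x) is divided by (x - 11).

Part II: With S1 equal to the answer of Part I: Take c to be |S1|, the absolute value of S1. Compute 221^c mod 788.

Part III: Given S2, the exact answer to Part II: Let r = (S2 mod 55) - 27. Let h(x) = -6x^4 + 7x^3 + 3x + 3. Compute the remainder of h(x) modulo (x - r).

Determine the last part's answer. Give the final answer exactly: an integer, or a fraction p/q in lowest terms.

-1480135

Part I: remainder = value at the root: 8*(11)^4 + 7*(11)^1 + 7 = (117128) + (77) + (7) = 117212; answer 117212
Part II: S1 = 117212; c = 117212; squarings mod 788: 221^1=221, 221^2=773, 221^4=225, 221^8=193, 221^16=213, 221^32=453, 221^64=329, 221^128=285, 221^256=61, 221^512=569, 221^1024=681, 221^2048=417, 221^4096=529, 221^8192=101, 221^16384=745, 221^32768=273, 221^65536=457; 221^117212 = 221^4 * 221^8 * 221^16 * 221^64 * 221^128 * 221^256 * 221^2048 * 221^16384 * 221^32768 * 221^65536 = 225 (mod 788); answer 225
Part III: S2 = 225; r = -22; remainder = value at the root: -6*(-22)^4 + 7*(-22)^3 + 3*(-22)^1 + 3 = (-1405536) + (-74536) + (-66) + (3) = -1480135; answer -1480135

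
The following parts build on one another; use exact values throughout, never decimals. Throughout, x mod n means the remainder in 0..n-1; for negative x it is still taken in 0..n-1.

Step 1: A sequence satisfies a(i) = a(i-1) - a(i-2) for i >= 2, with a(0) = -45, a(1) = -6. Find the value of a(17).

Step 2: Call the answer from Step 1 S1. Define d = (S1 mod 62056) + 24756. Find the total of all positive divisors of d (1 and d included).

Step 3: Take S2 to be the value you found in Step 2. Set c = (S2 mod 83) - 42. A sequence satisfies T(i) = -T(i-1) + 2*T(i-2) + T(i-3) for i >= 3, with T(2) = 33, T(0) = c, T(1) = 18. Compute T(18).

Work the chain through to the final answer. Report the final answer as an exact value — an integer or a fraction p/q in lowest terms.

Step 1: a(2) = 1*(-6) - 1*(-45) = 39; iterating: a(2)=39, a(3)=45, a(4)=6, a(5)=-39, a(6)=-45, a(7)=-6, a(8)=39, a(9)=45, a(10)=6, a(11)=-39, a(12)=-45, a(13)=-6, a(14)=39, a(15)=45, a(16)=6, a(17)=-39; answer -39
Step 2: S1 = -39; d = 86773; 86773 = 19 * 4567; sigma = (1 + 19) * (1 + 4567) = 20 * 4568 = 91360; answer 91360
Step 3: S2 = 91360; c = 18; T(3) = -1*(33) + 2*(18) + 1*(18) = 21; iterating: T(3)=21, T(4)=63, T(5)=12, T(6)=135, T(7)=-48, T(8)=330, T(9)=-291, T(10)=903, T(11)=-1155, T(12)=2670, T(13)=-4077, T(14)=8262, T(15)=-13746, T(16)=26193, T(17)=-45423, T(18)=84063; answer 84063

84063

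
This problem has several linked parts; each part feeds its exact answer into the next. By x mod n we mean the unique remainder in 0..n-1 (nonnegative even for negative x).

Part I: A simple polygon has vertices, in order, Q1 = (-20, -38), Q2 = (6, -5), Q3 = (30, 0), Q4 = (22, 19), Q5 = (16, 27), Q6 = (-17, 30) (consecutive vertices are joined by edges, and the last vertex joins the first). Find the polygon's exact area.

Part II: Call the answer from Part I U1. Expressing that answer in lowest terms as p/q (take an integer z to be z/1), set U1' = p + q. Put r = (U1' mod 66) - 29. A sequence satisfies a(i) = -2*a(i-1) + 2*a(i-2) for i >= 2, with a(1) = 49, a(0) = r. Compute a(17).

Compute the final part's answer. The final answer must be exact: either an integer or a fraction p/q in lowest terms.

Part I: cross terms: (-20*-5 - 6*-38)=328, (6*0 - 30*-5)=150, (30*19 - 22*0)=570, (22*27 - 16*19)=290, (16*30 - -17*27)=939, (-17*-38 - -20*30)=1246; twice the area = |3523| = 3523; area = 3523/2; answer 3523/2
Part II: U1 = 3523/2; threaded value p + q = 3525; r = -2; a(2) = -2*(49) + 2*(-2) = -102; iterating: a(2)=-102, a(3)=302, a(4)=-808, a(5)=2220, a(6)=-6056, a(7)=16552, a(8)=-45216, a(9)=123536, a(10)=-337504, a(11)=922080, a(12)=-2519168, a(13)=6882496, a(14)=-18803328, a(15)=51371648, a(16)=-140349952, a(17)=383443200; answer 383443200

383443200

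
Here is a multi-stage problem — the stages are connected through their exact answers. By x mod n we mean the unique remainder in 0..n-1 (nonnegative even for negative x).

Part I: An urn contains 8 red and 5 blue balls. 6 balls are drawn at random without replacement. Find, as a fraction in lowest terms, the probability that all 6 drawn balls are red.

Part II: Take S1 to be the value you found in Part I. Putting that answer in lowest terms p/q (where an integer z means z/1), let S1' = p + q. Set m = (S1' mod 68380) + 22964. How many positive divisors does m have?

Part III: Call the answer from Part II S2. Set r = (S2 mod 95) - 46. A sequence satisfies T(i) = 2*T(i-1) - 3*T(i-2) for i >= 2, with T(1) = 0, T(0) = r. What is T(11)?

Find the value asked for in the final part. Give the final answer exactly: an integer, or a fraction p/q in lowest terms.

1716

Part I: total draws C(13,6) = 1716; favorable C(8,6) = 28; P = 7/429; answer 7/429
Part II: S1 = 7/429; threaded value p + q = 436; m = 23400; 23400 = 2^3 * 3^2 * 5^2 * 13; number of divisors = (3+1) * (2+1) * (2+1) * (1+1) = 72; answer 72
Part III: S2 = 72; r = 26; T(2) = 2*(0) - 3*(26) = -78; iterating: T(2)=-78, T(3)=-156, T(4)=-78, T(5)=312, T(6)=858, T(7)=780, T(8)=-1014, T(9)=-4368, T(10)=-5694, T(11)=1716; answer 1716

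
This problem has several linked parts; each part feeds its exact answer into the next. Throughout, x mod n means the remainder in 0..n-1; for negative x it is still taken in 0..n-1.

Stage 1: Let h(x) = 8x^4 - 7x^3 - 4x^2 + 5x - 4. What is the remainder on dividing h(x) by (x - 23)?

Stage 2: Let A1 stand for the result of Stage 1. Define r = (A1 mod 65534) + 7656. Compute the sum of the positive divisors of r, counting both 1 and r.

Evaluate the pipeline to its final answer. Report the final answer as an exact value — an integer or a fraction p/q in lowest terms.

94500

Stage 1: remainder = value at the root: 8*(23)^4 - 7*(23)^3 - 4*(23)^2 + 5*(23)^1 - 4 = (2238728) + (-85169) + (-2116) + (115) + (-4) = 2151554; answer 2151554
Stage 2: A1 = 2151554; r = 62122; 62122 = 2 * 89 * 349; sigma = (1 + 2) * (1 + 89) * (1 + 349) = 3 * 90 * 350 = 94500; answer 94500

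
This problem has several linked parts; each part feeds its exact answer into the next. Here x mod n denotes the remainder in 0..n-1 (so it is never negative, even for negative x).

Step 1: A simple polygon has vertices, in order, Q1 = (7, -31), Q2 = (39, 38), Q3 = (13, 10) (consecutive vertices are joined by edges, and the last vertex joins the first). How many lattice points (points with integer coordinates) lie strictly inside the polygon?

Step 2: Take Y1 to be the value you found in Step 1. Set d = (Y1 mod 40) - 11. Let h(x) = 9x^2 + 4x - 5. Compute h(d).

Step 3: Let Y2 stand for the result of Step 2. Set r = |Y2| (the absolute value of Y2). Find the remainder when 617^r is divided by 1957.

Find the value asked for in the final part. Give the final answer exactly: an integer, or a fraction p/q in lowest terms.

104

Step 1: cross terms: (7*38 - 39*-31)=1475, (39*10 - 13*38)=-104, (13*-31 - 7*10)=-473; twice the area = |898| = 898; area = 449; boundary points = 1 + 2 + 1 = 4; strictly interior points = area - boundary/2 + 1 = 448; answer 448
Step 2: Y1 = 448; d = -3; 9*(-3)^2 + 4*(-3)^1 - 5 = (81) + (-12) + (-5) = 64; answer 64
Step 3: Y2 = 64; r = 64; squarings mod 1957: 617^1=617, 617^2=1031, 617^4=310, 617^8=207, 617^16=1752, 617^32=928, 617^64=104; 617^64 = 617^64 = 104 (mod 1957); answer 104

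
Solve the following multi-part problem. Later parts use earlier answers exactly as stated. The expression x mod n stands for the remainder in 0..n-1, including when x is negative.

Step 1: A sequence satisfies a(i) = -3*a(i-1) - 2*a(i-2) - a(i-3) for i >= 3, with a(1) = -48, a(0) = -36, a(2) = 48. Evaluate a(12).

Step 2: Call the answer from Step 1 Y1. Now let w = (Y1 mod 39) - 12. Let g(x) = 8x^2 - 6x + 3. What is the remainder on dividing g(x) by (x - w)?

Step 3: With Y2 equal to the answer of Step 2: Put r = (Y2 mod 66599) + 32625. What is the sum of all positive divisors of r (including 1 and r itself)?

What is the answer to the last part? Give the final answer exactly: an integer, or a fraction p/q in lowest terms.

88128

Step 1: a(3) = -3*(48) - 2*(-48) - 1*(-36) = -12; iterating: a(3)=-12, a(4)=-12, a(5)=12, a(6)=0, a(7)=-12, a(8)=24, a(9)=-48, a(10)=108, a(11)=-252, a(12)=588; answer 588
Step 2: Y1 = 588; w = -9; remainder = value at the root: 8*(-9)^2 - 6*(-9)^1 + 3 = (648) + (54) + (3) = 705; answer 705
Step 3: Y2 = 705; r = 33330; 33330 = 2 * 3 * 5 * 11 * 101; sigma = (1 + 2) * (1 + 3) * (1 + 5) * (1 + 11) * (1 + 101) = 3 * 4 * 6 * 12 * 102 = 88128; answer 88128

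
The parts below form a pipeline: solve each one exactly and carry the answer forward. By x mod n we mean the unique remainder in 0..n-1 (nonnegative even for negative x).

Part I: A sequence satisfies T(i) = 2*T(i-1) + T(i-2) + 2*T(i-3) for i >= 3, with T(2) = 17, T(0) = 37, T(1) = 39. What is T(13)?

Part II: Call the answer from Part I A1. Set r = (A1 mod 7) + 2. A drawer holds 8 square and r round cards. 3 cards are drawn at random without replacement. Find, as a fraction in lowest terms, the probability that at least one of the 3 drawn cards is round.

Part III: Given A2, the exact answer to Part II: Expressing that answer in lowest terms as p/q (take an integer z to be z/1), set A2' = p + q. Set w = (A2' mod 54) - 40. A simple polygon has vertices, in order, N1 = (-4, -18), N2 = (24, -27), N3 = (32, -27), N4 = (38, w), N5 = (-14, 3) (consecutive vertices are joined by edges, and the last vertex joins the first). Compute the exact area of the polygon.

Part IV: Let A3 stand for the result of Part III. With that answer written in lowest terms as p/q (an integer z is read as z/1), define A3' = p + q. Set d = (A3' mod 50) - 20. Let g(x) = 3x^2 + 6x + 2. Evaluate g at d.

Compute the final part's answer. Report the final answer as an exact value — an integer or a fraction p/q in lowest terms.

Part I: T(3) = 2*(17) + 1*(39) + 2*(37) = 147; iterating: T(3)=147, T(4)=389, T(5)=959, T(6)=2601, T(7)=6939, T(8)=18397, T(9)=48935, T(10)=130145, T(11)=346019, T(12)=920053, T(13)=2446415; answer 2446415
Part II: A1 = 2446415; r = 8; total draws C(16,3) = 560; complement C(8,3) = 56; favorable 560 - 56 = 504; P = 9/10; answer 9/10
Part III: A2 = 9/10; threaded value p + q = 19; w = -21; cross terms: (-4*-27 - 24*-18)=540, (24*-27 - 32*-27)=216, (32*-21 - 38*-27)=354, (38*3 - -14*-21)=-180, (-14*-18 - -4*3)=264; twice the area = |1194| = 1194; area = 597; answer 597
Part IV: A3 = 597; threaded value p + q = 598; d = 28; 3*(28)^2 + 6*(28)^1 + 2 = (2352) + (168) + (2) = 2522; answer 2522

2522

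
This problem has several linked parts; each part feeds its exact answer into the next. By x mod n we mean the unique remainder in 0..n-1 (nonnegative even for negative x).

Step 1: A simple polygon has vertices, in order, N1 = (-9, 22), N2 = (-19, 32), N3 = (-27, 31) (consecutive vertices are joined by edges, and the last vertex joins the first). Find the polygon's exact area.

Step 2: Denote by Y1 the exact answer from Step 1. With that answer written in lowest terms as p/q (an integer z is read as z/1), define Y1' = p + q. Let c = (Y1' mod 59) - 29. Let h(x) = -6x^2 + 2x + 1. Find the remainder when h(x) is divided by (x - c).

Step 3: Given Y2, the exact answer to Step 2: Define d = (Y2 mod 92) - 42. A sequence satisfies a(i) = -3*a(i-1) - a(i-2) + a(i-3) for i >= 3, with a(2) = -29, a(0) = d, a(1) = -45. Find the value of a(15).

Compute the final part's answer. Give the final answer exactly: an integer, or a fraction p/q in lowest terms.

Step 1: cross terms: (-9*32 - -19*22)=130, (-19*31 - -27*32)=275, (-27*22 - -9*31)=-315; twice the area = |90| = 90; area = 45; answer 45
Step 2: Y1 = 45; threaded value p + q = 46; c = 17; remainder = value at the root: -6*(17)^2 + 2*(17)^1 + 1 = (-1734) + (34) + (1) = -1699; answer -1699
Step 3: Y2 = -1699; d = 7; a(3) = -3*(-29) - 1*(-45) + 1*(7) = 139; iterating: a(3)=139, a(4)=-433, a(5)=1131, a(6)=-2821, a(7)=6899, a(8)=-16745, a(9)=40515, a(10)=-97901, a(11)=236443, a(12)=-570913, a(13)=1378395, a(14)=-3327829, a(15)=8034179; answer 8034179

8034179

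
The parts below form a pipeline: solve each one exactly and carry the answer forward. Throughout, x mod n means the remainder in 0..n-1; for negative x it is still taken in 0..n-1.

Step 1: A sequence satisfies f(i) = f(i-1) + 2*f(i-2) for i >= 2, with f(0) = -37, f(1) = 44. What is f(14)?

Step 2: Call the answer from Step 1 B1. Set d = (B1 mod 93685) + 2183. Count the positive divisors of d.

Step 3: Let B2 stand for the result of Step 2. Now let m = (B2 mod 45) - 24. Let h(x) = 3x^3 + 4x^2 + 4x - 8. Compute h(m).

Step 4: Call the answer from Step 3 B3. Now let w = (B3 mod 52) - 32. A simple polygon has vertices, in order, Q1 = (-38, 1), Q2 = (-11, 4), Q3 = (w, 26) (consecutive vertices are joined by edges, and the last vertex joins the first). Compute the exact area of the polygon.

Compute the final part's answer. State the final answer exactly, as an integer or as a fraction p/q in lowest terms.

Step 1: f(2) = 1*(44) + 2*(-37) = -30; iterating: f(2)=-30, f(3)=58, f(4)=-2, f(5)=114, f(6)=110, f(7)=338, f(8)=558, f(9)=1234, f(10)=2350, f(11)=4818, f(12)=9518, f(13)=19154, f(14)=38190; answer 38190
Step 2: B1 = 38190; d = 40373; 40373 = 47 * 859; number of divisors = (1+1) * (1+1) = 4; answer 4
Step 3: B2 = 4; m = -20; 3*(-20)^3 + 4*(-20)^2 + 4*(-20)^1 - 8 = (-24000) + (1600) + (-80) + (-8) = -22488; answer -22488
Step 4: B3 = -22488; w = -4; cross terms: (-38*4 - -11*1)=-141, (-11*26 - -4*4)=-270, (-4*1 - -38*26)=984; twice the area = |573| = 573; area = 573/2; answer 573/2

573/2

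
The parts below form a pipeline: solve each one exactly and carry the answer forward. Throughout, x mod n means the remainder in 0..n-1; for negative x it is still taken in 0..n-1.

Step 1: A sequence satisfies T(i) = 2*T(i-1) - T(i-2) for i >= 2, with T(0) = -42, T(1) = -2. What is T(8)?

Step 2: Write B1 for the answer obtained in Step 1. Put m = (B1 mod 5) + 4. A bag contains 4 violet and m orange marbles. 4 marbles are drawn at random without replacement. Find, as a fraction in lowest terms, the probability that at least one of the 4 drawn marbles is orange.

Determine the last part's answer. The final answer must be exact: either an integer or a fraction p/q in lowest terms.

Step 1: T(2) = 2*(-2) - 1*(-42) = 38; iterating: T(2)=38, T(3)=78, T(4)=118, T(5)=158, T(6)=198, T(7)=238, T(8)=278; answer 278
Step 2: B1 = 278; m = 7; total draws C(11,4) = 330; complement C(4,4) = 1; favorable 330 - 1 = 329; P = 329/330; answer 329/330

329/330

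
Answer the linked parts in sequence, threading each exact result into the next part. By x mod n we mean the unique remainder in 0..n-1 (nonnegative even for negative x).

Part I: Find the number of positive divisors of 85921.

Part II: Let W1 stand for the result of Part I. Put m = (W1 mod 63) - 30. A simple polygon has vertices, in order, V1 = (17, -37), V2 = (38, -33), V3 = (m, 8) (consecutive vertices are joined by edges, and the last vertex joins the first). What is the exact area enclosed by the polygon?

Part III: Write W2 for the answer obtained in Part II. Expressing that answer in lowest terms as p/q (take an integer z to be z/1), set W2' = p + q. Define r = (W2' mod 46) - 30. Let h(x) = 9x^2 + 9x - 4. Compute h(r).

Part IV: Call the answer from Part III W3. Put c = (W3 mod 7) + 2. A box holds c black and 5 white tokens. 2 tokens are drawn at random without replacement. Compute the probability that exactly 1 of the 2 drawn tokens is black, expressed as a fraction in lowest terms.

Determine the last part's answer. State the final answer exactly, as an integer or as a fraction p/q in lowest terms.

10/21

Part I: 85921 = 11 * 73 * 107; number of divisors = (1+1) * (1+1) * (1+1) = 8; answer 8
Part II: W1 = 8; m = -22; cross terms: (17*-33 - 38*-37)=845, (38*8 - -22*-33)=-422, (-22*-37 - 17*8)=678; twice the area = |1101| = 1101; area = 1101/2; answer 1101/2
Part III: W2 = 1101/2; threaded value p + q = 1103; r = 15; 9*(15)^2 + 9*(15)^1 - 4 = (2025) + (135) + (-4) = 2156; answer 2156
Part IV: W3 = 2156; c = 2; total draws C(7,2) = 21; favorable C(2,1)*C(5,1) = 10; P = 10/21; answer 10/21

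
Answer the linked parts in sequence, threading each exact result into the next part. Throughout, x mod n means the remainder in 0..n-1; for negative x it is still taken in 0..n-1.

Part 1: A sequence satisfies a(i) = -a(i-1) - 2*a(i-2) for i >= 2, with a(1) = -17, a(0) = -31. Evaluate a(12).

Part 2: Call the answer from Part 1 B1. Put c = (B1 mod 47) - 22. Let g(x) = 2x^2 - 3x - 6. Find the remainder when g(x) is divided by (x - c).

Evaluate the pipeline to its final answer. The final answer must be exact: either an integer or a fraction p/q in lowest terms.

71

Part 1: a(2) = -1*(-17) - 2*(-31) = 79; iterating: a(2)=79, a(3)=-45, a(4)=-113, a(5)=203, a(6)=23, a(7)=-429, a(8)=383, a(9)=475, a(10)=-1241, a(11)=291, a(12)=2191; answer 2191
Part 2: B1 = 2191; c = 7; remainder = value at the root: 2*(7)^2 - 3*(7)^1 - 6 = (98) + (-21) + (-6) = 71; answer 71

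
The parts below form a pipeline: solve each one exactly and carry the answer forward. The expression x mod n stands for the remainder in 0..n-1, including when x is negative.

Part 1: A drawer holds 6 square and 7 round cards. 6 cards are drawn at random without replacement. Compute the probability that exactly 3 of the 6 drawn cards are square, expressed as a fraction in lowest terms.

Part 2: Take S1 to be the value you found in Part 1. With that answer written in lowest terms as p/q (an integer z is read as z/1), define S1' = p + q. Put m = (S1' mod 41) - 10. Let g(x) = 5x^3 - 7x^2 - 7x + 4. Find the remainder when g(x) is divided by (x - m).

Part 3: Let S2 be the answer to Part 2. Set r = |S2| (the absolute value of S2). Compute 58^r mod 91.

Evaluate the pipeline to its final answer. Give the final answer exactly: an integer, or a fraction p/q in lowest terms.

Part 1: total draws C(13,6) = 1716; favorable C(6,3)*C(7,3) = 700; P = 175/429; answer 175/429
Part 2: S1 = 175/429; threaded value p + q = 604; m = 20; remainder = value at the root: 5*(20)^3 - 7*(20)^2 - 7*(20)^1 + 4 = (40000) + (-2800) + (-140) + (4) = 37064; answer 37064
Part 3: S2 = 37064; r = 37064; squarings mod 91: 58^1=58, 58^2=88, 58^4=9, 58^8=81, 58^16=9, 58^32=81, 58^64=9, 58^128=81, 58^256=9, 58^512=81, 58^1024=9, 58^2048=81, 58^4096=9, 58^8192=81, 58^16384=9, 58^32768=81; 58^37064 = 58^8 * 58^64 * 58^128 * 58^4096 * 58^32768 = 81 (mod 91); answer 81

81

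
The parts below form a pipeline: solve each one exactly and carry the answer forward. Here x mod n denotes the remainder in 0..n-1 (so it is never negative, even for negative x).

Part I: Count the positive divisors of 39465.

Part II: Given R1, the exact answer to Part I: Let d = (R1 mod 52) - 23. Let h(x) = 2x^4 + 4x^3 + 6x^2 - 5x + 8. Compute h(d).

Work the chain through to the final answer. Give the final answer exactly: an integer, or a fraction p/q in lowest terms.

24747

Part I: 39465 = 3^2 * 5 * 877; number of divisors = (2+1) * (1+1) * (1+1) = 12; answer 12
Part II: R1 = 12; d = -11; 2*(-11)^4 + 4*(-11)^3 + 6*(-11)^2 - 5*(-11)^1 + 8 = (29282) + (-5324) + (726) + (55) + (8) = 24747; answer 24747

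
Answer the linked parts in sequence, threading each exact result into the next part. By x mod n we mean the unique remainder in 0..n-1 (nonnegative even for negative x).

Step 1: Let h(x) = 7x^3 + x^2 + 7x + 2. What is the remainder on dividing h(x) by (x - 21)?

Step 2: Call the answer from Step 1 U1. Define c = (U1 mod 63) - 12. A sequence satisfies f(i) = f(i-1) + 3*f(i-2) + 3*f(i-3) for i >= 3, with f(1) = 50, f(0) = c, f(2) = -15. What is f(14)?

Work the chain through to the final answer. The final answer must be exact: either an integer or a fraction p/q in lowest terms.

4122507

Step 1: remainder = value at the root: 7*(21)^3 + 1*(21)^2 + 7*(21)^1 + 2 = (64827) + (441) + (147) + (2) = 65417; answer 65417
Step 2: U1 = 65417; c = 11; f(3) = 1*(-15) + 3*(50) + 3*(11) = 168; iterating: f(3)=168, f(4)=273, f(5)=732, f(6)=2055, f(7)=5070, f(8)=13431, f(9)=34806, f(10)=90309, f(11)=235020, f(12)=610365, f(13)=1586352, f(14)=4122507; answer 4122507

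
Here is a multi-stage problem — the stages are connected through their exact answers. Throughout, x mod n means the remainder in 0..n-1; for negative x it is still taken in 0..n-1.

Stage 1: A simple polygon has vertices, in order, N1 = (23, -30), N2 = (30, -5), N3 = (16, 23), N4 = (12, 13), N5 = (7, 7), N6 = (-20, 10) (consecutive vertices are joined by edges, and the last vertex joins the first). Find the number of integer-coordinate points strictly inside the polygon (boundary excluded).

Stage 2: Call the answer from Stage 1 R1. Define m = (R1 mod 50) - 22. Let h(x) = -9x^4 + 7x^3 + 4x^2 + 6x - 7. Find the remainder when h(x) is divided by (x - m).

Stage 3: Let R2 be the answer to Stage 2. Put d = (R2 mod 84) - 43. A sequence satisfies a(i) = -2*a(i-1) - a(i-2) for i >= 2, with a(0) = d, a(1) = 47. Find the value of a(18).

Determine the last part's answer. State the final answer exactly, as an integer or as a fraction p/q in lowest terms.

-948

Stage 1: cross terms: (23*-5 - 30*-30)=785, (30*23 - 16*-5)=770, (16*13 - 12*23)=-68, (12*7 - 7*13)=-7, (7*10 - -20*7)=210, (-20*-30 - 23*10)=370; twice the area = |2060| = 2060; area = 1030; boundary points = 1 + 14 + 2 + 1 + 3 + 1 = 22; strictly interior points = area - boundary/2 + 1 = 1020; answer 1020
Stage 2: R1 = 1020; m = -2; remainder = value at the root: -9*(-2)^4 + 7*(-2)^3 + 4*(-2)^2 + 6*(-2)^1 - 7 = (-144) + (-56) + (16) + (-12) + (-7) = -203; answer -203
Stage 3: R2 = -203; d = 6; a(2) = -2*(47) - 1*(6) = -100; iterating: a(2)=-100, a(3)=153, a(4)=-206, a(5)=259, a(6)=-312, a(7)=365, a(8)=-418, a(9)=471, a(10)=-524, a(11)=577, a(12)=-630, a(13)=683, a(14)=-736, a(15)=789, a(16)=-842, a(17)=895, a(18)=-948; answer -948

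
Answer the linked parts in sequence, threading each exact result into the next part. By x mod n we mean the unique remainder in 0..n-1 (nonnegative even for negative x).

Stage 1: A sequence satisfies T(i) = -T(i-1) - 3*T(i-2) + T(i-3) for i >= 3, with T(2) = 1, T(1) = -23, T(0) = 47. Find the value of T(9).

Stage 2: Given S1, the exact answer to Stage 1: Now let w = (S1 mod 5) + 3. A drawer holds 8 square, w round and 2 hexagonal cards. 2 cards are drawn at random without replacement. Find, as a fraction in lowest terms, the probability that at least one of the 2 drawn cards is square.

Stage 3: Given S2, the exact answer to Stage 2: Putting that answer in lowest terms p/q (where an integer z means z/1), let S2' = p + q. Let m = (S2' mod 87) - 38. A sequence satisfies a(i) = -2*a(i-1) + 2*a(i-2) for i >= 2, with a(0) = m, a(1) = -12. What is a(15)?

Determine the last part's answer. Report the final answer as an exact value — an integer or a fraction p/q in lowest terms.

-23394048

Stage 1: T(3) = -1*(1) - 3*(-23) + 1*(47) = 115; iterating: T(3)=115, T(4)=-141, T(5)=-203, T(6)=741, T(7)=-273, T(8)=-2153, T(9)=3713; answer 3713
Stage 2: S1 = 3713; w = 6; total draws C(16,2) = 120; complement C(8,2) = 28; favorable 120 - 28 = 92; P = 23/30; answer 23/30
Stage 3: S2 = 23/30; threaded value p + q = 53; m = 15; a(2) = -2*(-12) + 2*(15) = 54; iterating: a(2)=54, a(3)=-132, a(4)=372, a(5)=-1008, a(6)=2760, a(7)=-7536, a(8)=20592, a(9)=-56256, a(10)=153696, a(11)=-419904, a(12)=1147200, a(13)=-3134208, a(14)=8562816, a(15)=-23394048; answer -23394048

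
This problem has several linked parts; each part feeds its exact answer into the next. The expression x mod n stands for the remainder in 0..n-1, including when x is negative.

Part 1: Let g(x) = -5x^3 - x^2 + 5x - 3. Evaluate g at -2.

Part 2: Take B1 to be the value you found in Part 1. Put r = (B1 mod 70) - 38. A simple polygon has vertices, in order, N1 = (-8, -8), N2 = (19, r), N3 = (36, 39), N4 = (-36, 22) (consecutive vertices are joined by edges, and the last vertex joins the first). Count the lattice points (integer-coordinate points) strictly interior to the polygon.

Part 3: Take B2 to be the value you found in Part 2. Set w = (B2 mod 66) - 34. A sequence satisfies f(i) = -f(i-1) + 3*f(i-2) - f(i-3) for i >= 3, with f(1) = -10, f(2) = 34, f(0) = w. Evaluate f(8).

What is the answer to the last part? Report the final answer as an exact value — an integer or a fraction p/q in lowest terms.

6985

Part 1: -5*(-2)^3 - 1*(-2)^2 + 5*(-2)^1 - 3 = (40) + (-4) + (-10) + (-3) = 23; answer 23
Part 2: B1 = 23; r = -15; cross terms: (-8*-15 - 19*-8)=272, (19*39 - 36*-15)=1281, (36*22 - -36*39)=2196, (-36*-8 - -8*22)=464; twice the area = |4213| = 4213; area = 4213/2; boundary points = 1 + 1 + 1 + 2 = 5; strictly interior points = area - boundary/2 + 1 = 2105; answer 2105
Part 3: B2 = 2105; w = 25; f(3) = -1*(34) + 3*(-10) - 1*(25) = -89; iterating: f(3)=-89, f(4)=201, f(5)=-502, f(6)=1194, f(7)=-2901, f(8)=6985; answer 6985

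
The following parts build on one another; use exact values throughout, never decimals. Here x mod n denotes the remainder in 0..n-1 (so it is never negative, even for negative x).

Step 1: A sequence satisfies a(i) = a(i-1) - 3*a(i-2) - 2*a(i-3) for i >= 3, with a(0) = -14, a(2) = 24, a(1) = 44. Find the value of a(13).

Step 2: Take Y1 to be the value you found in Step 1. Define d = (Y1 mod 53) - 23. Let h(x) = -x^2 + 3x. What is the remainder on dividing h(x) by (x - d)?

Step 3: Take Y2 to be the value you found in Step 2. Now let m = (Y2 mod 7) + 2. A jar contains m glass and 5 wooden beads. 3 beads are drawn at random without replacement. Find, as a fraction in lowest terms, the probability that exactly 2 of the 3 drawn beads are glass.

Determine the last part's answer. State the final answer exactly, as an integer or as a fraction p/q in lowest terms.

5/14

Step 1: a(3) = 1*(24) - 3*(44) - 2*(-14) = -80; iterating: a(3)=-80, a(4)=-240, a(5)=-48, a(6)=832, a(7)=1456, a(8)=-944, a(9)=-6976, a(10)=-7056, a(11)=15760, a(12)=50880, a(13)=17712; answer 17712
Step 2: Y1 = 17712; d = -13; remainder = value at the root: -1*(-13)^2 + 3*(-13)^1 = (-169) + (-39) = -208; answer -208
Step 3: Y2 = -208; m = 4; total draws C(9,3) = 84; favorable C(4,2)*C(5,1) = 30; P = 5/14; answer 5/14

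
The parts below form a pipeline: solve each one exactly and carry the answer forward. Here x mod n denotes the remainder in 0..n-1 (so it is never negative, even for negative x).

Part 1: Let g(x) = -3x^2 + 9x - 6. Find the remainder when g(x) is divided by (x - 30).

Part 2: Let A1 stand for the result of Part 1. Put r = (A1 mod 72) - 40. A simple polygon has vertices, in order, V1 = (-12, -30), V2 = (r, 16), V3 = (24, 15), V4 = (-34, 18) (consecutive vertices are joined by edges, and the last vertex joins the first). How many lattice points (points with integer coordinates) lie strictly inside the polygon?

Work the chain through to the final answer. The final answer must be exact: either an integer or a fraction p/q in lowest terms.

169

Part 1: remainder = value at the root: -3*(30)^2 + 9*(30)^1 - 6 = (-2700) + (270) + (-6) = -2436; answer -2436
Part 2: A1 = -2436; r = -28; cross terms: (-12*16 - -28*-30)=-1032, (-28*15 - 24*16)=-804, (24*18 - -34*15)=942, (-34*-30 - -12*18)=1236; twice the area = |342| = 342; area = 171; boundary points = 2 + 1 + 1 + 2 = 6; strictly interior points = area - boundary/2 + 1 = 169; answer 169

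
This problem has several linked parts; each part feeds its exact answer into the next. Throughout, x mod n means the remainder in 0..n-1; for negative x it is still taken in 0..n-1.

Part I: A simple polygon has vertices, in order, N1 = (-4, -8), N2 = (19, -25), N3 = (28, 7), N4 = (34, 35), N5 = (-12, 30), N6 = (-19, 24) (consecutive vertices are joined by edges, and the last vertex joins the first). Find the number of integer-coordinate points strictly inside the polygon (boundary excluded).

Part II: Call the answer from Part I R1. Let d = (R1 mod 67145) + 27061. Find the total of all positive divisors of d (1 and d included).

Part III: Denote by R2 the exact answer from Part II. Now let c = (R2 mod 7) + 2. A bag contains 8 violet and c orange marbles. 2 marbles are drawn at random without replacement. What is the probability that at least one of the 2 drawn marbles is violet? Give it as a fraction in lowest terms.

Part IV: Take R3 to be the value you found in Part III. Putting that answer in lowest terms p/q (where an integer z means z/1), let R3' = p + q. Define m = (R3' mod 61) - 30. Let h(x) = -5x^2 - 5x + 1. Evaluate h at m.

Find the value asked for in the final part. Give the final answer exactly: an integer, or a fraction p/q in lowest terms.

-9

Part I: cross terms: (-4*-25 - 19*-8)=252, (19*7 - 28*-25)=833, (28*35 - 34*7)=742, (34*30 - -12*35)=1440, (-12*24 - -19*30)=282, (-19*-8 - -4*24)=248; twice the area = |3797| = 3797; area = 3797/2; boundary points = 1 + 1 + 2 + 1 + 1 + 1 = 7; strictly interior points = area - boundary/2 + 1 = 1896; answer 1896
Part II: R1 = 1896; d = 28957; 28957 = 23 * 1259; sigma = (1 + 23) * (1 + 1259) = 24 * 1260 = 30240; answer 30240
Part III: R2 = 30240; c = 2; total draws C(10,2) = 45; complement C(2,2) = 1; favorable 45 - 1 = 44; P = 44/45; answer 44/45
Part IV: R3 = 44/45; threaded value p + q = 89; m = -2; -5*(-2)^2 - 5*(-2)^1 + 1 = (-20) + (10) + (1) = -9; answer -9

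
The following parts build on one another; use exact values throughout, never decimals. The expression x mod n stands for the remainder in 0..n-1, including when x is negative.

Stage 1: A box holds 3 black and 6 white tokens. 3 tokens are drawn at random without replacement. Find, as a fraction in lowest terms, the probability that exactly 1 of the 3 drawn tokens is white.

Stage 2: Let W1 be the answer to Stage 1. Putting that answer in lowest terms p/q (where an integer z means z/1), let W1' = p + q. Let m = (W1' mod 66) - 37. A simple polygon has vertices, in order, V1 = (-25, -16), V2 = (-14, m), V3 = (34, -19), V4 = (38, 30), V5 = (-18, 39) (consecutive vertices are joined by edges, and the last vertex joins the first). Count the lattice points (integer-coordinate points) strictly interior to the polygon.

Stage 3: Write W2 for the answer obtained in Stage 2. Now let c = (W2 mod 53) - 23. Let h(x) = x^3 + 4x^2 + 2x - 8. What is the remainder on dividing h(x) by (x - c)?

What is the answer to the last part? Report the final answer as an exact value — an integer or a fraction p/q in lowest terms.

20324

Stage 1: total draws C(9,3) = 84; favorable C(6,1)*C(3,2) = 18; P = 3/14; answer 3/14
Stage 2: W1 = 3/14; threaded value p + q = 17; m = -20; cross terms: (-25*-20 - -14*-16)=276, (-14*-19 - 34*-20)=946, (34*30 - 38*-19)=1742, (38*39 - -18*30)=2022, (-18*-16 - -25*39)=1263; twice the area = |6249| = 6249; area = 6249/2; boundary points = 1 + 1 + 1 + 1 + 1 = 5; strictly interior points = area - boundary/2 + 1 = 3123; answer 3123
Stage 3: W2 = 3123; c = 26; remainder = value at the root: 1*(26)^3 + 4*(26)^2 + 2*(26)^1 - 8 = (17576) + (2704) + (52) + (-8) = 20324; answer 20324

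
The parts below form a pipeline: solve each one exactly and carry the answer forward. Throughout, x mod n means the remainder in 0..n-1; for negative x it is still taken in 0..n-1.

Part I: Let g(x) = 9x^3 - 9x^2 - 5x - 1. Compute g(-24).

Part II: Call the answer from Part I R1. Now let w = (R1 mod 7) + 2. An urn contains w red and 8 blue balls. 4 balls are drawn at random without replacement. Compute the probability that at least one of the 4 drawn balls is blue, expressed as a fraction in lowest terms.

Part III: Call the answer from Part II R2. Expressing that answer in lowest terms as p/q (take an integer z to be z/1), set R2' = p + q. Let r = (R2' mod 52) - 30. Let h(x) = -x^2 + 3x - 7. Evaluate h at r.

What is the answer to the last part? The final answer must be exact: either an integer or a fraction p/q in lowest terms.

Part I: 9*(-24)^3 - 9*(-24)^2 - 5*(-24)^1 - 1 = (-124416) + (-5184) + (120) + (-1) = -129481; answer -129481
Part II: R1 = -129481; w = 7; total draws C(15,4) = 1365; complement C(7,4) = 35; favorable 1365 - 35 = 1330; P = 38/39; answer 38/39
Part III: R2 = 38/39; threaded value p + q = 77; r = -5; -1*(-5)^2 + 3*(-5)^1 - 7 = (-25) + (-15) + (-7) = -47; answer -47

-47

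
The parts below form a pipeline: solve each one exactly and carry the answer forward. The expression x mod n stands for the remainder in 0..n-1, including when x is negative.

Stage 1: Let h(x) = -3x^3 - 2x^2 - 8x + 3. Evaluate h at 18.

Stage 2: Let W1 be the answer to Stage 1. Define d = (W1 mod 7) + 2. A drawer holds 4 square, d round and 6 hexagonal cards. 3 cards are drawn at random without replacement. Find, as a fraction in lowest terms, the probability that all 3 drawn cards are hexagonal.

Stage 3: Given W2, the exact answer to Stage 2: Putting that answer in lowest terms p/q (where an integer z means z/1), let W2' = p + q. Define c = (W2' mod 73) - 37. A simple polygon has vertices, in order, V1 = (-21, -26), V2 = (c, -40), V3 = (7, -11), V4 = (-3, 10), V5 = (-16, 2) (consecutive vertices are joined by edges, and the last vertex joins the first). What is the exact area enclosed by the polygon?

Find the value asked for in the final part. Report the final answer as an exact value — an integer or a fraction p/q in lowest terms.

2159/2

Stage 1: -3*(18)^3 - 2*(18)^2 - 8*(18)^1 + 3 = (-17496) + (-648) + (-144) + (3) = -18285; answer -18285
Stage 2: W1 = -18285; d = 8; total draws C(18,3) = 816; favorable C(6,3) = 20; P = 5/204; answer 5/204
Stage 3: W2 = 5/204; threaded value p + q = 209; c = 26; cross terms: (-21*-40 - 26*-26)=1516, (26*-11 - 7*-40)=-6, (7*10 - -3*-11)=37, (-3*2 - -16*10)=154, (-16*-26 - -21*2)=458; twice the area = |2159| = 2159; area = 2159/2; answer 2159/2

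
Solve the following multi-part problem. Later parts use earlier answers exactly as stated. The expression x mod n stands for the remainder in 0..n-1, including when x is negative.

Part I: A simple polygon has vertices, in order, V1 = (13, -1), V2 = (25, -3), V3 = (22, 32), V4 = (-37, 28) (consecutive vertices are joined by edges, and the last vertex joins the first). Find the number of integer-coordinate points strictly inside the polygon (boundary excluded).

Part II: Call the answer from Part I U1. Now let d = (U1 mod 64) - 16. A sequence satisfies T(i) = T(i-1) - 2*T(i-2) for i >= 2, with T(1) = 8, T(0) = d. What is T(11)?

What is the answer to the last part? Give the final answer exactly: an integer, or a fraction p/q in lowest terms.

30

Part I: cross terms: (13*-3 - 25*-1)=-14, (25*32 - 22*-3)=866, (22*28 - -37*32)=1800, (-37*-1 - 13*28)=-327; twice the area = |2325| = 2325; area = 2325/2; boundary points = 2 + 1 + 1 + 1 = 5; strictly interior points = area - boundary/2 + 1 = 1161; answer 1161
Part II: U1 = 1161; d = -7; T(2) = 1*(8) - 2*(-7) = 22; iterating: T(2)=22, T(3)=6, T(4)=-38, T(5)=-50, T(6)=26, T(7)=126, T(8)=74, T(9)=-178, T(10)=-326, T(11)=30; answer 30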